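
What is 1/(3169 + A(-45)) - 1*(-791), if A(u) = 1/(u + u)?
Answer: 225600409/285209 ≈ 791.00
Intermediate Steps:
A(u) = 1/(2*u)
1/(3169 + A(-45)) - 1*(-791) = 1/(3169 + (½)/(-45)) - 1*(-791) = 1/(3169 + (½)*(-1/45)) + 791 = 1/(3169 - 1/90) + 791 = 1/(285209/90) + 791 = 90/285209 + 791 = 225600409/285209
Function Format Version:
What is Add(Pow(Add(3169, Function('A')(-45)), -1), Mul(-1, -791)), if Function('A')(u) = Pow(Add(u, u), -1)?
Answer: Rational(225600409, 285209) ≈ 791.00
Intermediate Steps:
Function('A')(u) = Mul(Rational(1, 2), Pow(u, -1)) (Function('A')(u) = Pow(Mul(2, u), -1) = Mul(Rational(1, 2), Pow(u, -1)))
Add(Pow(Add(3169, Function('A')(-45)), -1), Mul(-1, -791)) = Add(Pow(Add(3169, Mul(Rational(1, 2), Pow(-45, -1))), -1), Mul(-1, -791)) = Add(Pow(Add(3169, Mul(Rational(1, 2), Rational(-1, 45))), -1), 791) = Add(Pow(Add(3169, Rational(-1, 90)), -1), 791) = Add(Pow(Rational(285209, 90), -1), 791) = Add(Rational(90, 285209), 791) = Rational(225600409, 285209)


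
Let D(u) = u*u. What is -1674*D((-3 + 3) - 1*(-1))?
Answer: -1674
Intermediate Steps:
D(u) = u²
-1674*D((-3 + 3) - 1*(-1)) = -1674*((-3 + 3) - 1*(-1))² = -1674*(0 + 1)² = -1674*1² = -1674*1 = -1674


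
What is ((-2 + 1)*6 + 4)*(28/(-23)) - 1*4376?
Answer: -100592/23 ≈ -4373.6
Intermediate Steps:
((-2 + 1)*6 + 4)*(28/(-23)) - 1*4376 = (-1*6 + 4)*(28*(-1/23)) - 4376 = (-6 + 4)*(-28/23) - 4376 = -2*(-28/23) - 4376 = 56/23 - 4376 = -100592/23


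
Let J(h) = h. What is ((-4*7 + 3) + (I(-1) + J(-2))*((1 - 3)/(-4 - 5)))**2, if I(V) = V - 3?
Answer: 6241/9 ≈ 693.44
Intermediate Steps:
I(V) = -3 + V
((-4*7 + 3) + (I(-1) + J(-2))*((1 - 3)/(-4 - 5)))**2 = ((-4*7 + 3) + ((-3 - 1) - 2)*((1 - 3)/(-4 - 5)))**2 = ((-28 + 3) + (-4 - 2)*(-2/(-9)))**2 = (-25 - (-12)*(-1)/9)**2 = (-25 - 6*2/9)**2 = (-25 - 4/3)**2 = (-79/3)**2 = 6241/9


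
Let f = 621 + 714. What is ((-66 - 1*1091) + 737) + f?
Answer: 915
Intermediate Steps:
f = 1335
((-66 - 1*1091) + 737) + f = ((-66 - 1*1091) + 737) + 1335 = ((-66 - 1091) + 737) + 1335 = (-1157 + 737) + 1335 = -420 + 1335 = 915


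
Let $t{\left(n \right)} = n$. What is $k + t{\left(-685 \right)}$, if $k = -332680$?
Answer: $-333365$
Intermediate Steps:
$k + t{\left(-685 \right)} = -332680 - 685 = -333365$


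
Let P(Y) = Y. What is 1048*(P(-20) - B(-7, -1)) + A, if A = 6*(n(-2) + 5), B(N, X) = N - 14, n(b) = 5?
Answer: 1108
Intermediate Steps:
B(N, X) = -14 + N
A = 60 (A = 6*(5 + 5) = 6*10 = 60)
1048*(P(-20) - B(-7, -1)) + A = 1048*(-20 - (-14 - 7)) + 60 = 1048*(-20 - 1*(-21)) + 60 = 1048*(-20 + 21) + 60 = 1048*1 + 60 = 1048 + 60 = 1108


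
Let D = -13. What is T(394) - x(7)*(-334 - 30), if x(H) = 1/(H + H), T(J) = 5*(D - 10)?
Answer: -89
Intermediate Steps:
T(J) = -115 (T(J) = 5*(-13 - 10) = 5*(-23) = -115)
x(H) = 1/(2*H)
T(394) - x(7)*(-334 - 30) = -115 - (1/2)/7*(-334 - 30) = -115 - (1/2)*(1/7)*(-364) = -115 - (-364)/14 = -115 - 1*(-26) = -115 + 26 = -89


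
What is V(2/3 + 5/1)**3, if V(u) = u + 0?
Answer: 4913/27 ≈ 181.96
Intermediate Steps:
V(u) = u
V(2/3 + 5/1)**3 = (2/3 + 5/1)**3 = (2*(1/3) + 5*1)**3 = (2/3 + 5)**3 = (17/3)**3 = 4913/27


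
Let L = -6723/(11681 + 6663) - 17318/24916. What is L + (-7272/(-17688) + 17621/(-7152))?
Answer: -234458223885607/75286547081328 ≈ -3.1142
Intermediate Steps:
L = -121297915/114264776 (L = -6723/18344 - 17318*1/24916 = -6723*1/18344 - 8659/12458 = -6723/18344 - 8659/12458 = -121297915/114264776 ≈ -1.0616)
L + (-7272/(-17688) + 17621/(-7152)) = -121297915/114264776 + (-7272/(-17688) + 17621/(-7152)) = -121297915/114264776 + (-7272*(-1/17688) + 17621*(-1/7152)) = -121297915/114264776 + (303/737 - 17621/7152) = -121297915/114264776 - 10819621/5271024 = -234458223885607/75286547081328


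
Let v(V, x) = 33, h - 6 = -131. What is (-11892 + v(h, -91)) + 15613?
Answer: 3754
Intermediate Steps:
h = -125 (h = 6 - 131 = -125)
(-11892 + v(h, -91)) + 15613 = (-11892 + 33) + 15613 = -11859 + 15613 = 3754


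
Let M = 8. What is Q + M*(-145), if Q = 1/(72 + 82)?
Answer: -178639/154 ≈ -1160.0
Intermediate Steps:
Q = 1/154 ≈ 0.0064935
Q + M*(-145) = 1/154 + 8*(-145) = 1/154 - 1160 = -178639/154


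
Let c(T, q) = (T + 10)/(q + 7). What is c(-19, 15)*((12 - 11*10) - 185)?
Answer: 2547/22 ≈ 115.77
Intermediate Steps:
c(T, q) = (10 + T)/(7 + q)
c(-19, 15)*((12 - 11*10) - 185) = ((10 - 19)/(7 + 15))*((12 - 11*10) - 185) = (-9/22)*((12 - 110) - 185) = ((1/22)*(-9))*(-98 - 185) = -9/22*(-283) = 2547/22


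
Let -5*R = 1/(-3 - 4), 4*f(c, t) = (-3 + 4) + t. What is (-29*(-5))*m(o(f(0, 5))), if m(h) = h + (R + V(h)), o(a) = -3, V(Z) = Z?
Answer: -6061/7 ≈ -865.86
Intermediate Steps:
f(c, t) = ¼ + t/4 (f(c, t) = ((-3 + 4) + t)/4 = (1 + t)/4 = ¼ + t/4)
R = 1/35 (R = -1/(5*(-3 - 4)) = -⅕/(-7) = -⅕*(-⅐) = 1/35 ≈ 0.028571)
m(h) = 1/35 + 2*h (m(h) = h + (1/35 + h) = 1/35 + 2*h)
(-29*(-5))*m(o(f(0, 5))) = (-29*(-5))*(1/35 + 2*(-3)) = 145*(1/35 - 6) = 145*(-209/35) = -6061/7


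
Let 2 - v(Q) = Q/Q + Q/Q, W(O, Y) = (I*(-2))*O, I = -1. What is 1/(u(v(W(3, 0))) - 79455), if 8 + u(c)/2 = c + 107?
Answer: -1/79257 ≈ -1.2617e-5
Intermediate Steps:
W(O, Y) = 2*O (W(O, Y) = (-1*(-2))*O = 2*O)
v(Q) = 0 (v(Q) = 2 - (Q/Q + Q/Q) = 2 - (1 + 1) = 2 - 1*2 = 2 - 2 = 0)
u(c) = 198 + 2*c (u(c) = -16 + 2*(c + 107) = -16 + 2*(107 + c) = -16 + (214 + 2*c) = 198 + 2*c)
1/(u(v(W(3, 0))) - 79455) = 1/((198 + 2*0) - 79455) = 1/((198 + 0) - 79455) = 1/(198 - 79455) = 1/(-79257) = -1/79257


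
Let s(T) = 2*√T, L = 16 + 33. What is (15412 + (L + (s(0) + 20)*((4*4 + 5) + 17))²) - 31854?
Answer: 638039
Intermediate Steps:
L = 49
(15412 + (L + (s(0) + 20)*((4*4 + 5) + 17))²) - 31854 = (15412 + (49 + (2*√0 + 20)*((4*4 + 5) + 17))²) - 31854 = (15412 + (49 + (2*0 + 20)*((16 + 5) + 17))²) - 31854 = (15412 + (49 + (0 + 20)*(21 + 17))²) - 31854 = (15412 + (49 + 20*38)²) - 31854 = (15412 + (49 + 760)²) - 31854 = (15412 + 809²) - 31854 = (15412 + 654481) - 31854 = 669893 - 31854 = 638039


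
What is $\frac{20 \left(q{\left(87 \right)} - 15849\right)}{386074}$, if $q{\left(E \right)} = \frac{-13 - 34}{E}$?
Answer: $- \frac{1060700}{1291863} \approx -0.82106$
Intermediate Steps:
$q{\left(E \right)} = - \frac{47}{E}$ ($q{\left(E \right)} = \frac{-13 - 34}{E} = - \frac{47}{E}$)
$\frac{20 \left(q{\left(87 \right)} - 15849\right)}{386074} = \frac{20 \left(- \frac{47}{87} - 15849\right)}{386074} = 20 \left(\left(-47\right) \frac{1}{87} - 15849\right) \frac{1}{386074} = 20 \left(- \frac{47}{87} - 15849\right) \frac{1}{386074} = 20 \left(- \frac{1378910}{87}\right) \frac{1}{386074} = \left(- \frac{27578200}{87}\right) \frac{1}{386074} = - \frac{1060700}{1291863}$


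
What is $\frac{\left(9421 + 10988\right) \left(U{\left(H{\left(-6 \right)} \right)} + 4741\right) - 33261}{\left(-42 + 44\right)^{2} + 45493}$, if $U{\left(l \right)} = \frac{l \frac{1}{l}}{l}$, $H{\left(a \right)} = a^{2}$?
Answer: $\frac{1160716499}{545964} \approx 2126.0$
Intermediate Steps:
$U{\left(l \right)} = \frac{1}{l}$ ($U{\left(l \right)} = 1 \frac{1}{l} = \frac{1}{l}$)
$\frac{\left(9421 + 10988\right) \left(U{\left(H{\left(-6 \right)} \right)} + 4741\right) - 33261}{\left(-42 + 44\right)^{2} + 45493} = \frac{\left(9421 + 10988\right) \left(\frac{1}{\left(-6\right)^{2}} + 4741\right) - 33261}{\left(-42 + 44\right)^{2} + 45493} = \frac{20409 \left(\frac{1}{36} + 4741\right) - 33261}{2^{2} + 45493} = \frac{20409 \left(\frac{1}{36} + 4741\right) - 33261}{4 + 45493} = \frac{20409 \cdot \frac{170677}{36} - 33261}{45497} = \left(\frac{1161115631}{12} - 33261\right) \frac{1}{45497} = \frac{1160716499}{12} \cdot \frac{1}{45497} = \frac{1160716499}{545964}$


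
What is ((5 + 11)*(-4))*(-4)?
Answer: 256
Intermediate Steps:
((5 + 11)*(-4))*(-4) = (16*(-4))*(-4) = -64*(-4) = 256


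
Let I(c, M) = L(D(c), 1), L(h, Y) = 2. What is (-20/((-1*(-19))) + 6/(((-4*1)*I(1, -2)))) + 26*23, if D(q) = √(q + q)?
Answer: 45311/76 ≈ 596.20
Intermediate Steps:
D(q) = √2*√q (D(q) = √(2*q) = √2*√q)
I(c, M) = 2
(-20/((-1*(-19))) + 6/(((-4*1)*I(1, -2)))) + 26*23 = (-20/((-1*(-19))) + 6/((-4*1*2))) + 26*23 = (-20/19 + 6/((-4*2))) + 598 = (-20*1/19 + 6/(-8)) + 598 = (-20/19 + 6*(-⅛)) + 598 = (-20/19 - ¾) + 598 = -137/76 + 598 = 45311/76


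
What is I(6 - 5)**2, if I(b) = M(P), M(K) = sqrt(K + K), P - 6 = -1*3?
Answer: 6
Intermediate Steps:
P = 3 (P = 6 - 1*3 = 6 - 3 = 3)
M(K) = sqrt(2)*sqrt(K) (M(K) = sqrt(2*K) = sqrt(2)*sqrt(K))
I(b) = sqrt(6) (I(b) = sqrt(2)*sqrt(3) = sqrt(6))
I(6 - 5)**2 = (sqrt(6))**2 = 6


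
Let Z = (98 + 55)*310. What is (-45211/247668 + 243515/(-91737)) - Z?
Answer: -359229734517469/7573439772 ≈ -47433.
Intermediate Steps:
Z = 47430 (Z = 153*310 = 47430)
(-45211/247668 + 243515/(-91737)) - Z = (-45211/247668 + 243515/(-91737)) - 1*47430 = (-45211*1/247668 + 243515*(-1/91737)) - 47430 = (-45211/247668 - 243515/91737) - 47430 = -21486131509/7573439772 - 47430 = -359229734517469/7573439772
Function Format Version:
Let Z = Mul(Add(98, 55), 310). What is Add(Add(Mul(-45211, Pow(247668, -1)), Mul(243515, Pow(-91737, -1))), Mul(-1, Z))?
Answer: Rational(-359229734517469, 7573439772) ≈ -47433.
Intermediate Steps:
Z = 47430 (Z = Mul(153, 310) = 47430)
Add(Add(Mul(-45211, Pow(247668, -1)), Mul(243515, Pow(-91737, -1))), Mul(-1, Z)) = Add(Add(Mul(-45211, Pow(247668, -1)), Mul(243515, Pow(-91737, -1))), Mul(-1, 47430)) = Add(Add(Mul(-45211, Rational(1, 247668)), Mul(243515, Rational(-1, 91737))), -47430) = Add(Add(Rational(-45211, 247668), Rational(-243515, 91737)), -47430) = Add(Rational(-21486131509, 7573439772), -47430) = Rational(-359229734517469, 7573439772)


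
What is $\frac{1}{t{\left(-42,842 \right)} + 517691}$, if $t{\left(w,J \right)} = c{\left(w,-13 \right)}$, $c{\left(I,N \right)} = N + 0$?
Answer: $\frac{1}{517678} \approx 1.9317 \cdot 10^{-6}$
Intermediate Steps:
$c{\left(I,N \right)} = N$
$t{\left(w,J \right)} = -13$
$\frac{1}{t{\left(-42,842 \right)} + 517691} = \frac{1}{-13 + 517691} = \frac{1}{517678}$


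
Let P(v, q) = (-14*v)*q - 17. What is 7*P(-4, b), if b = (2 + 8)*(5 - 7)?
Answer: -7959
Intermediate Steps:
b = -20 (b = 10*(-2) = -20)
P(v, q) = -17 - 14*q*v (P(v, q) = -14*q*v - 17 = -17 - 14*q*v)
7*P(-4, b) = 7*(-17 - 14*(-20)*(-4)) = 7*(-17 - 1120) = 7*(-1137) = -7959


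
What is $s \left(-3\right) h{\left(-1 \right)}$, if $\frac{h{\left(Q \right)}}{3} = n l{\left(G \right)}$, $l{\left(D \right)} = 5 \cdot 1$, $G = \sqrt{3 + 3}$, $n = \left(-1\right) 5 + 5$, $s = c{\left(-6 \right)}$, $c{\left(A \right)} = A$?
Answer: $0$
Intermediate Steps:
$s = -6$
$n = 0$ ($n = -5 + 5 = 0$)
$G = \sqrt{6} \approx 2.4495$
$l{\left(D \right)} = 5$
$h{\left(Q \right)} = 0$ ($h{\left(Q \right)} = 3 \cdot 0 \cdot 5 = 3 \cdot 0 = 0$)
$s \left(-3\right) h{\left(-1 \right)} = \left(-6\right) \left(-3\right) 0 = 18 \cdot 0 = 0$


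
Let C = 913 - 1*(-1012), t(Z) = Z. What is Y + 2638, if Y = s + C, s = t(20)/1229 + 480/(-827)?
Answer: 4637182249/1016383 ≈ 4562.4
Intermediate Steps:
C = 1925 (C = 913 + 1012 = 1925)
s = -573380/1016383 (s = 20/1229 + 480/(-827) = 20*(1/1229) + 480*(-1/827) = 20/1229 - 480/827 = -573380/1016383 ≈ -0.56414)
Y = 1955963895/1016383 (Y = -573380/1016383 + 1925 = 1955963895/1016383 ≈ 1924.4)
Y + 2638 = 1955963895/1016383 + 2638 = 4637182249/1016383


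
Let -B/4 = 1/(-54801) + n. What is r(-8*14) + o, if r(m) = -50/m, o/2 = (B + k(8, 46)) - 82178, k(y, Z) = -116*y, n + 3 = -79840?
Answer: 1450134033865/3068856 ≈ 4.7253e+5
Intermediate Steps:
n = -79843 (n = -3 - 79840 = -79843)
B = 17501904976/54801 (B = -4*(1/(-54801) - 79843) = -4*(-1/54801 - 79843) = -4*(-4375476244/54801) = 17501904976/54801 ≈ 3.1937e+5)
o = 25895226140/54801 (o = 2*((17501904976/54801 - 116*8) - 82178) = 2*((17501904976/54801 - 928) - 82178) = 2*(17451049648/54801 - 82178) = 2*(12947613070/54801) = 25895226140/54801 ≈ 4.7253e+5)
r(-8*14) + o = -50/((-8*14)) + 25895226140/54801 = -50/(-112) + 25895226140/54801 = -50*(-1/112) + 25895226140/54801 = 25/56 + 25895226140/54801 = 1450134033865/3068856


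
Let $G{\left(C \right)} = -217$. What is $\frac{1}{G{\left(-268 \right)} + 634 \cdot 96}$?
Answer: $\frac{1}{60647} \approx 1.6489 \cdot 10^{-5}$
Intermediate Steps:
$\frac{1}{G{\left(-268 \right)} + 634 \cdot 96} = \frac{1}{-217 + 634 \cdot 96} = \frac{1}{-217 + 60864} = \frac{1}{60647}$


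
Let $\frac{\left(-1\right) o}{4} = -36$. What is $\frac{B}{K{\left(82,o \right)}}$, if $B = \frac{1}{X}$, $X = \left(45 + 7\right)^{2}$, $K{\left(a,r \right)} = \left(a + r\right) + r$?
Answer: $\frac{1}{1000480} \approx 9.9952 \cdot 10^{-7}$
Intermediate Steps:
$o = 144$ ($o = \left(-4\right) \left(-36\right) = 144$)
$K{\left(a,r \right)} = a + 2 r$
$X = 2704$ ($X = 52^{2} = 2704$)
$B = \frac{1}{2704} \approx 0.00036982$
$\frac{B}{K{\left(82,o \right)}} = \frac{1}{2704 \left(82 + 2 \cdot 144\right)} = \frac{1}{2704 \left(82 + 288\right)} = \frac{1}{2704 \cdot 370} = \frac{1}{2704} \cdot \frac{1}{370} = \frac{1}{1000480}$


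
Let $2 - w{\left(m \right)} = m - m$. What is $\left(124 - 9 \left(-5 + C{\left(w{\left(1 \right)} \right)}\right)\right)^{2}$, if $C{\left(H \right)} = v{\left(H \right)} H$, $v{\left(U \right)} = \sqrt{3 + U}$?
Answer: $30181 - 6084 \sqrt{5} \approx 16577.0$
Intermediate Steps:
$w{\left(m \right)} = 2$ ($w{\left(m \right)} = 2 - \left(m - m\right) = 2 - 0 = 2 + 0 = 2$)
$C{\left(H \right)} = H \sqrt{3 + H}$ ($C{\left(H \right)} = \sqrt{3 + H} H = H \sqrt{3 + H}$)
$\left(124 - 9 \left(-5 + C{\left(w{\left(1 \right)} \right)}\right)\right)^{2} = \left(124 - 9 \left(-5 + 2 \sqrt{3 + 2}\right)\right)^{2} = \left(124 - 9 \left(-5 + 2 \sqrt{5}\right)\right)^{2} = \left(124 + \left(45 - 18 \sqrt{5}\right)\right)^{2} = \left(169 - 18 \sqrt{5}\right)^{2}$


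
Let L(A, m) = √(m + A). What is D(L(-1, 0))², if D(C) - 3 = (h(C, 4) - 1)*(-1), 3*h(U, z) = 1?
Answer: 121/9 ≈ 13.444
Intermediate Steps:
h(U, z) = ⅓ (h(U, z) = (⅓)*1 = ⅓)
L(A, m) = √(A + m)
D(C) = 11/3 (D(C) = 3 + (⅓ - 1)*(-1) = 3 - ⅔*(-1) = 3 + ⅔ = 11/3)
D(L(-1, 0))² = (11/3)² = 121/9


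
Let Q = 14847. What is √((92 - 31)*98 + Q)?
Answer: 35*√17 ≈ 144.31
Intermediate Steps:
√((92 - 31)*98 + Q) = √((92 - 31)*98 + 14847) = √(61*98 + 14847) = √(5978 + 14847) = √20825 = 35*√17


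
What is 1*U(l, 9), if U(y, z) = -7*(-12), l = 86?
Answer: 84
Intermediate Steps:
U(y, z) = 84
1*U(l, 9) = 1*84 = 84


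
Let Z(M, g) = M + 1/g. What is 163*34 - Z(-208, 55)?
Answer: 316249/55 ≈ 5750.0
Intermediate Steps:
163*34 - Z(-208, 55) = 163*34 - (-208 + 1/55) = 5542 - (-208 + 1/55) = 5542 - 1*(-11439/55) = 5542 + 11439/55 = 316249/55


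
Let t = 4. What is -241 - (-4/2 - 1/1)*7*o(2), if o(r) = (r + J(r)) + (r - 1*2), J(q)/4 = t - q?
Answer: -31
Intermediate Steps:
J(q) = 16 - 4*q (J(q) = 4*(4 - q) = 16 - 4*q)
o(r) = 14 - 2*r (o(r) = (r + (16 - 4*r)) + (r - 1*2) = (16 - 3*r) + (r - 2) = (16 - 3*r) + (-2 + r) = 14 - 2*r)
-241 - (-4/2 - 1/1)*7*o(2) = -241 - (-4/2 - 1/1)*7*(14 - 2*2) = -241 - (-4*½ - 1*1)*7*(14 - 4) = -241 - (-2 - 1)*7*10 = -241 - (-3*7)*10 = -241 - (-21)*10 = -241 - 1*(-210) = -241 + 210 = -31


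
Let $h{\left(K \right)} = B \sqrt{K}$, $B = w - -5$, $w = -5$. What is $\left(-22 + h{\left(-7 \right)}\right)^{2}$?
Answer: $484$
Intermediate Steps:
$B = 0$ ($B = -5 - -5 = -5 + 5 = 0$)
$h{\left(K \right)} = 0$ ($h{\left(K \right)} = 0 \sqrt{K} = 0$)
$\left(-22 + h{\left(-7 \right)}\right)^{2} = \left(-22 + 0\right)^{2} = \left(-22\right)^{2} = 484$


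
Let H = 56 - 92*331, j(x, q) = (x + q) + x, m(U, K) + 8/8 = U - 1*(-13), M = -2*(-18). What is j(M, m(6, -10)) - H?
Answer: 30486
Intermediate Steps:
M = 36 (M = -1*(-36) = 36)
m(U, K) = 12 + U (m(U, K) = -1 + (U - 1*(-13)) = -1 + (U + 13) = -1 + (13 + U) = 12 + U)
j(x, q) = q + 2*x (j(x, q) = (q + x) + x = q + 2*x)
H = -30396 (H = 56 - 30452 = -30396)
j(M, m(6, -10)) - H = ((12 + 6) + 2*36) - 1*(-30396) = (18 + 72) + 30396 = 90 + 30396 = 30486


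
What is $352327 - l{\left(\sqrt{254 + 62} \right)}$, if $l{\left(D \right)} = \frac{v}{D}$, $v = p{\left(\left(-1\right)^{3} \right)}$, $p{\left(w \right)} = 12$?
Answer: $352327 - \frac{6 \sqrt{79}}{79} \approx 3.5233 \cdot 10^{5}$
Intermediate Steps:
$v = 12$
$l{\left(D \right)} = \frac{12}{D}$
$352327 - l{\left(\sqrt{254 + 62} \right)} = 352327 - \frac{12}{\sqrt{254 + 62}} = 352327 - \frac{12}{\sqrt{316}} = 352327 - \frac{12}{2 \sqrt{79}} = 352327 - 12 \frac{\sqrt{79}}{158} = 352327 - \frac{6 \sqrt{79}}{79}$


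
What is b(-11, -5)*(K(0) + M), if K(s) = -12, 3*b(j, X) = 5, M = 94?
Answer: 410/3 ≈ 136.67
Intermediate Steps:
b(j, X) = 5/3 (b(j, X) = (1/3)*5 = 5/3)
b(-11, -5)*(K(0) + M) = 5*(-12 + 94)/3 = (5/3)*82 = 410/3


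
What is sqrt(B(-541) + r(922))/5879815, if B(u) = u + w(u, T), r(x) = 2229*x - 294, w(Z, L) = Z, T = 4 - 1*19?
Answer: sqrt(2053762)/5879815 ≈ 0.00024373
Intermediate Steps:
T = -15 (T = 4 - 19 = -15)
r(x) = -294 + 2229*x
B(u) = 2*u (B(u) = u + u = 2*u)
sqrt(B(-541) + r(922))/5879815 = sqrt(2*(-541) + (-294 + 2229*922))/5879815 = sqrt(-1082 + (-294 + 2055138))*(1/5879815) = sqrt(-1082 + 2054844)*(1/5879815) = sqrt(2053762)*(1/5879815) = sqrt(2053762)/5879815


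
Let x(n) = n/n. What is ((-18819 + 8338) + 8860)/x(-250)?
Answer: -1621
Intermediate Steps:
x(n) = 1
((-18819 + 8338) + 8860)/x(-250) = ((-18819 + 8338) + 8860)/1 = (-10481 + 8860)*1 = -1621*1 = -1621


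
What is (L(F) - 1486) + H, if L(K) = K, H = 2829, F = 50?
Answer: 1393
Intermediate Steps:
(L(F) - 1486) + H = (50 - 1486) + 2829 = -1436 + 2829 = 1393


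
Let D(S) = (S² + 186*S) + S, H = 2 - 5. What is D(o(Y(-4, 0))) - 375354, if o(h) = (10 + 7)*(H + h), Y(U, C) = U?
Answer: -383446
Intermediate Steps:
H = -3
o(h) = -51 + 17*h (o(h) = (10 + 7)*(-3 + h) = 17*(-3 + h) = -51 + 17*h)
D(S) = S² + 187*S
D(o(Y(-4, 0))) - 375354 = (-51 + 17*(-4))*(187 + (-51 + 17*(-4))) - 375354 = (-51 - 68)*(187 + (-51 - 68)) - 375354 = -119*(187 - 119) - 375354 = -119*68 - 375354 = -8092 - 375354 = -383446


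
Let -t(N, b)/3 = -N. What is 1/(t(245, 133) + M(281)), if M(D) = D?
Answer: 1/1016 ≈ 0.00098425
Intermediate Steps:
t(N, b) = 3*N (t(N, b) = -(-3)*N = 3*N)
1/(t(245, 133) + M(281)) = 1/(3*245 + 281) = 1/(735 + 281) = 1/1016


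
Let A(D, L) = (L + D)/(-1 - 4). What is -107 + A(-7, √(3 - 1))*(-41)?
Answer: -822/5 + 41*√2/5 ≈ -152.80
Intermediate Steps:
A(D, L) = -D/5 - L/5 (A(D, L) = (D + L)/(-5) = (D + L)*(-⅕) = -D/5 - L/5)
-107 + A(-7, √(3 - 1))*(-41) = -107 + (-⅕*(-7) - √(3 - 1)/5)*(-41) = -107 + (7/5 - √2/5)*(-41) = -107 + (-287/5 + 41*√2/5) = -822/5 + 41*√2/5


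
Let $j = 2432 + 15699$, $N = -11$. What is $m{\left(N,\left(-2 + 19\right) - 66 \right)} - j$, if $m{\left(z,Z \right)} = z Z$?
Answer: $-17592$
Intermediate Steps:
$m{\left(z,Z \right)} = Z z$
$j = 18131$
$m{\left(N,\left(-2 + 19\right) - 66 \right)} - j = \left(\left(-2 + 19\right) - 66\right) \left(-11\right) - 18131 = \left(17 - 66\right) \left(-11\right) - 18131 = \left(-49\right) \left(-11\right) - 18131 = 539 - 18131 = -17592$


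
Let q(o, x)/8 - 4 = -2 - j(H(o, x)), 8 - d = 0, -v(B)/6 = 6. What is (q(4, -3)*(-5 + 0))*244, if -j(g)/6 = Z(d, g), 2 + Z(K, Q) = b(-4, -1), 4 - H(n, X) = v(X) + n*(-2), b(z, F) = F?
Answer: 156160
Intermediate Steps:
v(B) = -36 (v(B) = -6*6 = -36)
H(n, X) = 40 + 2*n (H(n, X) = 4 - (-36 + n*(-2)) = 4 - (-36 - 2*n) = 4 + (36 + 2*n) = 40 + 2*n)
d = 8 (d = 8 - 1*0 = 8 + 0 = 8)
Z(K, Q) = -3 (Z(K, Q) = -2 - 1 = -3)
j(g) = 18 (j(g) = -6*(-3) = 18)
q(o, x) = -128 (q(o, x) = 32 + 8*(-2 - 1*18) = 32 + 8*(-2 - 18) = 32 + 8*(-20) = 32 - 160 = -128)
(q(4, -3)*(-5 + 0))*244 = -128*(-5 + 0)*244 = -128*(-5)*244 = 640*244 = 156160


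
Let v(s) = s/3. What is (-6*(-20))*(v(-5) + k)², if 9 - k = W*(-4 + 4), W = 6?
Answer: 19360/3 ≈ 6453.3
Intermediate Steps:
v(s) = s/3 (v(s) = s*(⅓) = s/3)
k = 9 (k = 9 - 6*(-4 + 4) = 9 - 6*0 = 9 - 1*0 = 9 + 0 = 9)
(-6*(-20))*(v(-5) + k)² = (-6*(-20))*((⅓)*(-5) + 9)² = 120*(-5/3 + 9)² = 120*(22/3)² = 120*(484/9) = 19360/3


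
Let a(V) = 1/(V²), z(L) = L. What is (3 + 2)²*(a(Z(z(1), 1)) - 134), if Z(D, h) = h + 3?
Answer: -53575/16 ≈ -3348.4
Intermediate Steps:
Z(D, h) = 3 + h
a(V) = V⁻²
(3 + 2)²*(a(Z(z(1), 1)) - 134) = (3 + 2)²*((3 + 1)⁻² - 134) = 5²*(4⁻² - 134) = 25*(1/16 - 134) = 25*(-2143/16) = -53575/16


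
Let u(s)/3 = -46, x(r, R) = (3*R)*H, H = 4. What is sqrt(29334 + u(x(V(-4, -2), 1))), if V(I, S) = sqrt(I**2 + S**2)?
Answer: 6*sqrt(811) ≈ 170.87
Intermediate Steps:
x(r, R) = 12*R (x(r, R) = (3*R)*4 = 12*R)
u(s) = -138 (u(s) = 3*(-46) = -138)
sqrt(29334 + u(x(V(-4, -2), 1))) = sqrt(29334 - 138) = sqrt(29196) = 6*sqrt(811)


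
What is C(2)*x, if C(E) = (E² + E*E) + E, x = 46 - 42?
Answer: 40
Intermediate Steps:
x = 4
C(E) = E + 2*E² (C(E) = (E² + E²) + E = 2*E² + E = E + 2*E²)
C(2)*x = (2*(1 + 2*2))*4 = (2*(1 + 4))*4 = (2*5)*4 = 10*4 = 40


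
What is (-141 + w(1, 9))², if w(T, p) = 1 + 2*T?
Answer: 19044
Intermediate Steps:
(-141 + w(1, 9))² = (-141 + (1 + 2*1))² = (-141 + (1 + 2))² = (-141 + 3)² = (-138)² = 19044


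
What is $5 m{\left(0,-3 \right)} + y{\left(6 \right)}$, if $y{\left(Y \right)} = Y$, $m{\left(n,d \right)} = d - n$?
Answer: $-9$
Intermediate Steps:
$5 m{\left(0,-3 \right)} + y{\left(6 \right)} = 5 \left(-3 - 0\right) + 6 = 5 \left(-3 + 0\right) + 6 = 5 \left(-3\right) + 6 = -15 + 6 = -9$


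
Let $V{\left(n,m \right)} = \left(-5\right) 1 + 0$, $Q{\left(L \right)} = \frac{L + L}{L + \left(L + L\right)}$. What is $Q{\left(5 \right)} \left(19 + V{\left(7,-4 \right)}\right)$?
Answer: $\frac{28}{3} \approx 9.3333$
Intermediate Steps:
$Q{\left(L \right)} = \frac{2}{3}$ ($Q{\left(L \right)} = \frac{2 L}{L + 2 L} = \frac{2 L}{3 L} = 2 L \frac{1}{3 L} = \frac{2}{3}$)
$V{\left(n,m \right)} = -5$ ($V{\left(n,m \right)} = -5 + 0 = -5$)
$Q{\left(5 \right)} \left(19 + V{\left(7,-4 \right)}\right) = \frac{2 \left(19 - 5\right)}{3} = \frac{2}{3} \cdot 14 = \frac{28}{3}$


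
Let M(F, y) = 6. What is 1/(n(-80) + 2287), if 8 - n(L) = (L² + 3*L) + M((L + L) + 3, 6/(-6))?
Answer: -1/3871 ≈ -0.00025833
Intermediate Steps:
n(L) = 2 - L² - 3*L (n(L) = 8 - ((L² + 3*L) + 6) = 8 - (6 + L² + 3*L) = 8 + (-6 - L² - 3*L) = 2 - L² - 3*L)
1/(n(-80) + 2287) = 1/((2 - 1*(-80)² - 3*(-80)) + 2287) = 1/((2 - 1*6400 + 240) + 2287) = 1/((2 - 6400 + 240) + 2287) = 1/(-6158 + 2287) = 1/(-3871) = -1/3871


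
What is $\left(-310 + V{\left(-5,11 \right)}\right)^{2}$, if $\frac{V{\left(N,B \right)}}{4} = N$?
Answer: $108900$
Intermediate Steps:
$V{\left(N,B \right)} = 4 N$
$\left(-310 + V{\left(-5,11 \right)}\right)^{2} = \left(-310 + 4 \left(-5\right)\right)^{2} = \left(-310 - 20\right)^{2} = \left(-330\right)^{2} = 108900$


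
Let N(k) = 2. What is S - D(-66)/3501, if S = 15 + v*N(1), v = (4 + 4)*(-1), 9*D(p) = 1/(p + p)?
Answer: -4159187/4159188 ≈ -1.0000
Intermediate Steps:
D(p) = 1/(18*p) (D(p) = 1/(9*(p + p)) = 1/(9*((2*p))) = (1/(2*p))/9 = 1/(18*p))
v = -8 (v = 8*(-1) = -8)
S = -1 (S = 15 - 8*2 = 15 - 16 = -1)
S - D(-66)/3501 = -1 - (1/18)/(-66)/3501 = -1 - (1/18)*(-1/66)/3501 = -1 - (-1)/(1188*3501) = -1 - 1*(-1/4159188) = -1 + 1/4159188 = -4159187/4159188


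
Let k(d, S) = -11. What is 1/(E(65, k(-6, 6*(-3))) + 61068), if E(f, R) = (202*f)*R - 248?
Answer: -1/83610 ≈ -1.1960e-5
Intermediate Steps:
E(f, R) = -248 + 202*R*f (E(f, R) = 202*R*f - 248 = -248 + 202*R*f)
1/(E(65, k(-6, 6*(-3))) + 61068) = 1/((-248 + 202*(-11)*65) + 61068) = 1/((-248 - 144430) + 61068) = 1/(-144678 + 61068) = 1/(-83610) = -1/83610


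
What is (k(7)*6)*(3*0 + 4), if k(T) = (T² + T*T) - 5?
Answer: 2232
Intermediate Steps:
k(T) = -5 + 2*T² (k(T) = (T² + T²) - 5 = 2*T² - 5 = -5 + 2*T²)
(k(7)*6)*(3*0 + 4) = ((-5 + 2*7²)*6)*(3*0 + 4) = ((-5 + 2*49)*6)*(0 + 4) = ((-5 + 98)*6)*4 = (93*6)*4 = 558*4 = 2232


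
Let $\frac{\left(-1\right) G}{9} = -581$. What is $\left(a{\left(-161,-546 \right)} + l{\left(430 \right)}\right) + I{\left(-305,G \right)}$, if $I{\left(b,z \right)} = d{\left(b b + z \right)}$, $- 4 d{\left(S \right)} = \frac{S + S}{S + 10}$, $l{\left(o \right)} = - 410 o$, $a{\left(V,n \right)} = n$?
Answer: $- \frac{17377644471}{98264} \approx -1.7685 \cdot 10^{5}$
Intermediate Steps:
$G = 5229$ ($G = \left(-9\right) \left(-581\right) = 5229$)
$d{\left(S \right)} = - \frac{S}{2 \left(10 + S\right)}$ ($d{\left(S \right)} = - \frac{\left(S + S\right) \frac{1}{S + 10}}{4} = - \frac{2 S \frac{1}{10 + S}}{4} = - \frac{S}{2 \left(10 + S\right)}$)
$I{\left(b,z \right)} = - \frac{z + b^{2}}{20 + 2 z + 2 b^{2}}$ ($I{\left(b,z \right)} = - \frac{b b + z}{20 + 2 \left(b b + z\right)} = - \frac{b^{2} + z}{20 + 2 \left(b^{2} + z\right)} = - \frac{z + b^{2}}{20 + 2 \left(z + b^{2}\right)} = - \frac{z + b^{2}}{20 + \left(2 z + 2 b^{2}\right)} = - \frac{z + b^{2}}{20 + 2 z + 2 b^{2}}$)
$\left(a{\left(-161,-546 \right)} + l{\left(430 \right)}\right) + I{\left(-305,G \right)} = \left(-546 - 176300\right) + \frac{\left(-1\right) 5229 - \left(-305\right)^{2}}{2 \left(10 + 5229 + \left(-305\right)^{2}\right)} = \left(-546 - 176300\right) + \frac{-5229 - 93025}{2 \left(10 + 5229 + 93025\right)} = -176846 + \frac{-5229 - 93025}{2 \cdot 98264} = -176846 + \frac{1}{2} \cdot \frac{1}{98264} \left(-98254\right) = -176846 - \frac{49127}{98264} = - \frac{17377644471}{98264}$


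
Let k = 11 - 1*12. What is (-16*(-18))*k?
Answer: -288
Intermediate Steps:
k = -1 (k = 11 - 12 = -1)
(-16*(-18))*k = -16*(-18)*(-1) = 288*(-1) = -288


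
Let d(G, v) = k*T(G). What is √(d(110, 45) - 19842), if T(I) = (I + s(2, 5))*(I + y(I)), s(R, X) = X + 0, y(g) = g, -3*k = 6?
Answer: I*√70442 ≈ 265.41*I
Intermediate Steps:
k = -2 (k = -⅓*6 = -2)
s(R, X) = X
T(I) = 2*I*(5 + I) (T(I) = (I + 5)*(I + I) = (5 + I)*(2*I) = 2*I*(5 + I))
d(G, v) = -4*G*(5 + G)
√(d(110, 45) - 19842) = √(4*110*(-5 - 1*110) - 19842) = √(4*110*(-5 - 110) - 19842) = √(4*110*(-115) - 19842) = √(-50600 - 19842) = √(-70442) = I*√70442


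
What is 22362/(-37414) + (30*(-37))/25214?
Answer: -151341252/235839149 ≈ -0.64171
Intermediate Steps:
22362/(-37414) + (30*(-37))/25214 = 22362*(-1/37414) - 1110*1/25214 = -11181/18707 - 555/12607 = -151341252/235839149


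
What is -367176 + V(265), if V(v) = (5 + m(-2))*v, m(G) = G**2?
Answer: -364791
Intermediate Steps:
V(v) = 9*v (V(v) = (5 + (-2)**2)*v = (5 + 4)*v = 9*v)
-367176 + V(265) = -367176 + 9*265 = -367176 + 2385 = -364791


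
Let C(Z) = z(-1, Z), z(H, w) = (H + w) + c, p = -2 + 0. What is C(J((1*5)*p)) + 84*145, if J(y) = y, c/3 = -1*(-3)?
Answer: 12178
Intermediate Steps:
p = -2
c = 9 (c = 3*(-1*(-3)) = 3*3 = 9)
z(H, w) = 9 + H + w (z(H, w) = (H + w) + 9 = 9 + H + w)
C(Z) = 8 + Z (C(Z) = 9 - 1 + Z = 8 + Z)
C(J((1*5)*p)) + 84*145 = (8 + (1*5)*(-2)) + 84*145 = (8 + 5*(-2)) + 12180 = (8 - 10) + 12180 = -2 + 12180 = 12178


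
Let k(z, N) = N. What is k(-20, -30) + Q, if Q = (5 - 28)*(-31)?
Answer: 683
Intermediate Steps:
Q = 713 (Q = -23*(-31) = 713)
k(-20, -30) + Q = -30 + 713 = 683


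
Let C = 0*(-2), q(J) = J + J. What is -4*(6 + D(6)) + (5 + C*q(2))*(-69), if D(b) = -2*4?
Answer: -337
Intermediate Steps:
q(J) = 2*J
D(b) = -8
C = 0
-4*(6 + D(6)) + (5 + C*q(2))*(-69) = -4*(6 - 8) + (5 + 0*(2*2))*(-69) = -4*(-2) + (5 + 0*4)*(-69) = 8 + (5 + 0)*(-69) = 8 + 5*(-69) = 8 - 345 = -337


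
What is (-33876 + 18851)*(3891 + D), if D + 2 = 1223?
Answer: -76807800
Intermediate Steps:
D = 1221 (D = -2 + 1223 = 1221)
(-33876 + 18851)*(3891 + D) = (-33876 + 18851)*(3891 + 1221) = -15025*5112 = -76807800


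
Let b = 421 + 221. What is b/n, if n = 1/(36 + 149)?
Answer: 118770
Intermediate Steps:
b = 642
n = 1/185 ≈ 0.0054054
b/n = 642/(1/185) = 642*185 = 118770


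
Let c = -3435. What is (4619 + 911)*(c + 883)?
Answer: -14112560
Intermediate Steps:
(4619 + 911)*(c + 883) = (4619 + 911)*(-3435 + 883) = 5530*(-2552) = -14112560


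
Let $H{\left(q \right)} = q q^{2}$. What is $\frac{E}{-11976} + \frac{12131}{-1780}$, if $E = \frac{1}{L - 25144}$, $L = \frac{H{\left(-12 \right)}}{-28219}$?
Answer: $- \frac{25770528694879457}{3781348701610560} \approx -6.8152$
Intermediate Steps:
$H{\left(q \right)} = q^{3}$
$L = \frac{1728}{28219}$ ($L = \frac{\left(-12\right)^{3}}{-28219} = \left(-1728\right) \left(- \frac{1}{28219}\right) = \frac{1728}{28219} \approx 0.061235$)
$E = - \frac{28219}{709536808}$ ($E = \frac{1}{\frac{1728}{28219} - 25144} = \frac{1}{- \frac{709536808}{28219}} = - \frac{28219}{709536808} \approx -3.9771 \cdot 10^{-5}$)
$\frac{E}{-11976} + \frac{12131}{-1780} = - \frac{28219}{709536808 \left(-11976\right)} + \frac{12131}{-1780} = \left(- \frac{28219}{709536808}\right) \left(- \frac{1}{11976}\right) + 12131 \left(- \frac{1}{1780}\right) = \frac{28219}{8497412812608} - \frac{12131}{1780} = - \frac{25770528694879457}{3781348701610560}$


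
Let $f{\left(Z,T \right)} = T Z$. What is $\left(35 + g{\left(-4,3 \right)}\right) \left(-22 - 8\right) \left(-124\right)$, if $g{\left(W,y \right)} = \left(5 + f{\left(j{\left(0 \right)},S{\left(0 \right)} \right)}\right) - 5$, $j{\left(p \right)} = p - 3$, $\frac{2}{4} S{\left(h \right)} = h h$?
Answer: $130200$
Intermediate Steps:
$S{\left(h \right)} = 2 h^{2}$ ($S{\left(h \right)} = 2 h h = 2 h^{2}$)
$j{\left(p \right)} = -3 + p$
$g{\left(W,y \right)} = 0$ ($g{\left(W,y \right)} = \left(5 + 2 \cdot 0^{2} \left(-3 + 0\right)\right) - 5 = \left(5 + 2 \cdot 0 \left(-3\right)\right) - 5 = \left(5 + 0 \left(-3\right)\right) - 5 = \left(5 + 0\right) - 5 = 5 - 5 = 0$)
$\left(35 + g{\left(-4,3 \right)}\right) \left(-22 - 8\right) \left(-124\right) = \left(35 + 0\right) \left(-22 - 8\right) \left(-124\right) = 35 \left(-30\right) \left(-124\right) = \left(-1050\right) \left(-124\right) = 130200$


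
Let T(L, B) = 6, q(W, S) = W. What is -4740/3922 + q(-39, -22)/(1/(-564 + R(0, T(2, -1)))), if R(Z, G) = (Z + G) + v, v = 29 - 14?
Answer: 41525727/1961 ≈ 21176.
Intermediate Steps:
v = 15
R(Z, G) = 15 + G + Z (R(Z, G) = (Z + G) + 15 = (G + Z) + 15 = 15 + G + Z)
-4740/3922 + q(-39, -22)/(1/(-564 + R(0, T(2, -1)))) = -4740/3922 - 39/(1/(-564 + (15 + 6 + 0))) = -4740*1/3922 - 39/(1/(-564 + 21)) = -2370/1961 - 39/(1/(-543)) = -2370/1961 - 39/(-1/543) = -2370/1961 - 39*(-543) = -2370/1961 + 21177 = 41525727/1961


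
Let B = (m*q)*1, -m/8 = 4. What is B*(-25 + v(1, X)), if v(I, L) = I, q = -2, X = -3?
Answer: -1536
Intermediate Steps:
m = -32 (m = -8*4 = -32)
B = 64 (B = -32*(-2)*1 = 64*1 = 64)
B*(-25 + v(1, X)) = 64*(-25 + 1) = 64*(-24) = -1536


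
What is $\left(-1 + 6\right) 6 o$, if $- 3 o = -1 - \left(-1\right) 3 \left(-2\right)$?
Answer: $70$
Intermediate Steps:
$o = \frac{7}{3}$ ($o = - \frac{-1 - \left(-1\right) 3 \left(-2\right)}{3} = - \frac{-1 - \left(-3\right) \left(-2\right)}{3} = - \frac{-1 - 6}{3} = \left(- \frac{1}{3}\right) \left(-7\right) = \frac{7}{3} \approx 2.3333$)
$\left(-1 + 6\right) 6 o = \left(-1 + 6\right) 6 \cdot \frac{7}{3} = 5 \cdot 6 \cdot \frac{7}{3} = 30 \cdot \frac{7}{3} = 70$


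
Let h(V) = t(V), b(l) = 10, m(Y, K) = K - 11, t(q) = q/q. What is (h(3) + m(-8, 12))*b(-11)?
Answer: 20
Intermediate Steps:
t(q) = 1
m(Y, K) = -11 + K
h(V) = 1
(h(3) + m(-8, 12))*b(-11) = (1 + (-11 + 12))*10 = (1 + 1)*10 = 2*10 = 20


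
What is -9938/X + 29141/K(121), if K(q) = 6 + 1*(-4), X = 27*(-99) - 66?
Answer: 79837075/5478 ≈ 14574.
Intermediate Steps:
X = -2739 (X = -2673 - 66 = -2739)
K(q) = 2 (K(q) = 6 - 4 = 2)
-9938/X + 29141/K(121) = -9938/(-2739) + 29141/2 = -9938*(-1/2739) + 29141*(½) = 9938/2739 + 29141/2 = 79837075/5478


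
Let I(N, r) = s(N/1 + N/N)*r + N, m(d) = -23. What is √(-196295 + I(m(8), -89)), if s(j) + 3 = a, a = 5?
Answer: 4*I*√12281 ≈ 443.28*I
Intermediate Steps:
s(j) = 2 (s(j) = -3 + 5 = 2)
I(N, r) = N + 2*r (I(N, r) = 2*r + N = N + 2*r)
√(-196295 + I(m(8), -89)) = √(-196295 + (-23 + 2*(-89))) = √(-196295 + (-23 - 178)) = √(-196295 - 201) = √(-196496) = 4*I*√12281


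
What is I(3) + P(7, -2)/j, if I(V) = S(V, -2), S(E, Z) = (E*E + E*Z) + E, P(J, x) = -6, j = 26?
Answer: 75/13 ≈ 5.7692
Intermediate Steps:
S(E, Z) = E + E² + E*Z (S(E, Z) = (E² + E*Z) + E = E + E² + E*Z)
I(V) = V*(-1 + V) (I(V) = V*(1 + V - 2) = V*(-1 + V))
I(3) + P(7, -2)/j = 3*(-1 + 3) - 6/26 = 3*2 + (1/26)*(-6) = 6 - 3/13 = 75/13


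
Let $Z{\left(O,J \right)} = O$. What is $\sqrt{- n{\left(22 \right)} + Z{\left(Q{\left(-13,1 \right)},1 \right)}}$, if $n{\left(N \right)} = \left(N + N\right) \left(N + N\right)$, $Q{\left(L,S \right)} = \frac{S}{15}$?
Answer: $\frac{i \sqrt{435585}}{15} \approx 43.999 i$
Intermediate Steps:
$Q{\left(L,S \right)} = \frac{S}{15}$ ($Q{\left(L,S \right)} = S \frac{1}{15} = \frac{S}{15}$)
$n{\left(N \right)} = 4 N^{2}$ ($n{\left(N \right)} = 2 N 2 N = 4 N^{2}$)
$\sqrt{- n{\left(22 \right)} + Z{\left(Q{\left(-13,1 \right)},1 \right)}} = \sqrt{- 4 \cdot 22^{2} + \frac{1}{15} \cdot 1} = \sqrt{- 4 \cdot 484 + \frac{1}{15}} = \sqrt{\left(-1\right) 1936 + \frac{1}{15}} = \sqrt{-1936 + \frac{1}{15}} = \sqrt{- \frac{29039}{15}} = \frac{i \sqrt{435585}}{15}$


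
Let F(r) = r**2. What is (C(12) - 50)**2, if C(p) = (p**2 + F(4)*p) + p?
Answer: 88804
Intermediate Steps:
C(p) = p**2 + 17*p (C(p) = (p**2 + 4**2*p) + p = (p**2 + 16*p) + p = p**2 + 17*p)
(C(12) - 50)**2 = (12*(17 + 12) - 50)**2 = (12*29 - 50)**2 = (348 - 50)**2 = 298**2 = 88804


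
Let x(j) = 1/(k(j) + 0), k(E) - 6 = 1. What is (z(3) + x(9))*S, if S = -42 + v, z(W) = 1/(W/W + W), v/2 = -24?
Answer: -495/14 ≈ -35.357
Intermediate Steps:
k(E) = 7 (k(E) = 6 + 1 = 7)
v = -48 (v = 2*(-24) = -48)
z(W) = 1/(1 + W)
x(j) = 1/7 (x(j) = 1/(7 + 0) = 1/7)
S = -90 (S = -42 - 48 = -90)
(z(3) + x(9))*S = (1/(1 + 3) + 1/7)*(-90) = (1/4 + 1/7)*(-90) = (11/28)*(-90) = -495/14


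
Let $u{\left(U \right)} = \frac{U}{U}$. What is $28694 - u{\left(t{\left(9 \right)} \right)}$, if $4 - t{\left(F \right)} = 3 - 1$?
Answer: $28693$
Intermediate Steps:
$t{\left(F \right)} = 2$ ($t{\left(F \right)} = 4 - \left(3 - 1\right) = 4 - 2 = 2$)
$u{\left(U \right)} = 1$
$28694 - u{\left(t{\left(9 \right)} \right)} = 28694 - 1 = 28693$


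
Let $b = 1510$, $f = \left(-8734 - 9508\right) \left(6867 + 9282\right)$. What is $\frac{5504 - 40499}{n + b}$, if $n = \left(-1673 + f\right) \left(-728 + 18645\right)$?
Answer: $\frac{34995}{5278200042817} \approx 6.6301 \cdot 10^{-9}$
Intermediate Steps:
$f = -294590058$ ($f = \left(-18242\right) 16149 = -294590058$)
$n = -5278200044327$ ($n = \left(-1673 - 294590058\right) \left(-728 + 18645\right) = \left(-294591731\right) 17917 = -5278200044327$)
$\frac{5504 - 40499}{n + b} = \frac{5504 - 40499}{-5278200044327 + 1510} = - \frac{34995}{-5278200042817} = \left(-34995\right) \left(- \frac{1}{5278200042817}\right) = \frac{34995}{5278200042817}$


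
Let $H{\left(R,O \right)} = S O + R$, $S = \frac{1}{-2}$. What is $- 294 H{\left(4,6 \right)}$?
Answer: $-294$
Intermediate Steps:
$S = - \frac{1}{2} \approx -0.5$
$H{\left(R,O \right)} = R - \frac{O}{2}$ ($H{\left(R,O \right)} = - \frac{O}{2} + R = R - \frac{O}{2}$)
$- 294 H{\left(4,6 \right)} = - 294 \left(4 - 3\right) = \left(-294\right) 1 = -294$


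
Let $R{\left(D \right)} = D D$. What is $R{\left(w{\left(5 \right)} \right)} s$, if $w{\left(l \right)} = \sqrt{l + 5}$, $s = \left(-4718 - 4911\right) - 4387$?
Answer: $-140160$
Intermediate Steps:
$s = -14016$ ($s = -9629 - 4387 = -14016$)
$w{\left(l \right)} = \sqrt{5 + l}$
$R{\left(D \right)} = D^{2}$
$R{\left(w{\left(5 \right)} \right)} s = \left(\sqrt{5 + 5}\right)^{2} \left(-14016\right) = \left(\sqrt{10}\right)^{2} \left(-14016\right) = 10 \left(-14016\right) = -140160$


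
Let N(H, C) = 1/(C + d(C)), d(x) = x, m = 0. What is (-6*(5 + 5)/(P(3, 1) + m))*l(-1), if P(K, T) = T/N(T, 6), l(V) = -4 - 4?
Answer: 40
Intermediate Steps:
l(V) = -8
N(H, C) = 1/(2*C) (N(H, C) = 1/(C + C) = 1/(2*C))
P(K, T) = 12*T (P(K, T) = T/(((½)/6)) = T/(((½)*(⅙))) = T/(1/12) = T*12 = 12*T)
(-6*(5 + 5)/(P(3, 1) + m))*l(-1) = -6*(5 + 5)/(12*1 + 0)*(-8) = -60/(12 + 0)*(-8) = -60/12*(-8) = -6*⅚*(-8) = -5*(-8) = 40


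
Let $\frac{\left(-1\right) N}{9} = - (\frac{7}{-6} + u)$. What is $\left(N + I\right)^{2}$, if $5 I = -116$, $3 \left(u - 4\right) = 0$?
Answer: $\frac{529}{100} \approx 5.29$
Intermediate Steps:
$u = 4$ ($u = 4 + \frac{1}{3} \cdot 0 = 4 + 0 = 4$)
$N = \frac{51}{2}$ ($N = - 9 \left(- (\frac{7}{-6} + 4)\right) = - 9 \left(- (7 \left(- \frac{1}{6}\right) + 4)\right) = - 9 \left(- (- \frac{7}{6} + 4)\right) = - 9 \left(\left(-1\right) \frac{17}{6}\right) = \left(-9\right) \left(- \frac{17}{6}\right) = \frac{51}{2} \approx 25.5$)
$I = - \frac{116}{5}$ ($I = \frac{1}{5} \left(-116\right) = - \frac{116}{5} \approx -23.2$)
$\left(N + I\right)^{2} = \left(\frac{51}{2} - \frac{116}{5}\right)^{2} = \left(\frac{23}{10}\right)^{2} = \frac{529}{100}$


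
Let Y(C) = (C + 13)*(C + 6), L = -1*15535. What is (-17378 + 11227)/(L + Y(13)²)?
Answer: -6151/228501 ≈ -0.026919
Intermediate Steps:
L = -15535
Y(C) = (6 + C)*(13 + C) (Y(C) = (13 + C)*(6 + C) = (6 + C)*(13 + C))
(-17378 + 11227)/(L + Y(13)²) = (-17378 + 11227)/(-15535 + (78 + 13² + 19*13)²) = -6151/(-15535 + (78 + 169 + 247)²) = -6151/(-15535 + 494²) = -6151/(-15535 + 244036) = -6151/228501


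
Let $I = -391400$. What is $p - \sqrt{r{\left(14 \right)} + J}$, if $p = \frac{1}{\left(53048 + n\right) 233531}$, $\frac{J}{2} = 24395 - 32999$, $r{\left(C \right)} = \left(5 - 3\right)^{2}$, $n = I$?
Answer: $- \frac{1}{79015680912} - 2 i \sqrt{4301} \approx -1.2656 \cdot 10^{-11} - 131.16 i$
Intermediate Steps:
$n = -391400$
$r{\left(C \right)} = 4$ ($r{\left(C \right)} = 2^{2} = 4$)
$J = -17208$ ($J = 2 \left(24395 - 32999\right) = 2 \left(-8604\right) = -17208$)
$p = - \frac{1}{79015680912}$ ($p = \frac{1}{\left(53048 - 391400\right) 233531} = \frac{1}{-338352} \cdot \frac{1}{233531} = \left(- \frac{1}{338352}\right) \frac{1}{233531} = - \frac{1}{79015680912} \approx -1.2656 \cdot 10^{-11}$)
$p - \sqrt{r{\left(14 \right)} + J} = - \frac{1}{79015680912} - \sqrt{4 - 17208} = - \frac{1}{79015680912} - \sqrt{-17204} = - \frac{1}{79015680912} - 2 i \sqrt{4301}$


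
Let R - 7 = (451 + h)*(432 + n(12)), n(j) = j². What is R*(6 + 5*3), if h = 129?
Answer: 7015827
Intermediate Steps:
R = 334087 (R = 7 + (451 + 129)*(432 + 12²) = 7 + 580*(432 + 144) = 7 + 580*576 = 7 + 334080 = 334087)
R*(6 + 5*3) = 334087*(6 + 5*3) = 334087*(6 + 15) = 334087*21 = 7015827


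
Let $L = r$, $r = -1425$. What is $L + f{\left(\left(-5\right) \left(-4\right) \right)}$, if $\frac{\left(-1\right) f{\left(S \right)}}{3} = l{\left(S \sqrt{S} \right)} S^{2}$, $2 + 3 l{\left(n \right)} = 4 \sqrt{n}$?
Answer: $-625 - 3200 \sqrt{2} \cdot 5^{\frac{3}{4}} \approx -15757.0$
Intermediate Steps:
$l{\left(n \right)} = - \frac{2}{3} + \frac{4 \sqrt{n}}{3}$
$L = -1425$
$f{\left(S \right)} = - 3 S^{2} \left(- \frac{2}{3} + \frac{4 \sqrt{S^{\frac{3}{2}}}}{3}\right)$ ($f{\left(S \right)} = - 3 \left(- \frac{2}{3} + \frac{4 \sqrt{S \sqrt{S}}}{3}\right) S^{2} = - 3 \left(- \frac{2}{3} + \frac{4 \sqrt{S^{\frac{3}{2}}}}{3}\right) S^{2} = - 3 S^{2} \left(- \frac{2}{3} + \frac{4 \sqrt{S^{\frac{3}{2}}}}{3}\right)$)
$L + f{\left(\left(-5\right) \left(-4\right) \right)} = -1425 + \left(\left(-5\right) \left(-4\right)\right)^{2} \left(2 - 4 \sqrt{\left(\left(-5\right) \left(-4\right)\right)^{\frac{3}{2}}}\right) = -1425 + 20^{2} \left(2 - 4 \sqrt{20^{\frac{3}{2}}}\right) = -1425 + 400 \left(2 - 4 \sqrt{40 \sqrt{5}}\right) = -1425 + 400 \left(2 - 4 \cdot 2 \sqrt{2} \cdot 5^{\frac{3}{4}}\right) = -1425 + 400 \left(2 - 8 \sqrt{2} \cdot 5^{\frac{3}{4}}\right) = -1425 + \left(800 - 3200 \sqrt{2} \cdot 5^{\frac{3}{4}}\right) = -625 - 3200 \sqrt{2} \cdot 5^{\frac{3}{4}}$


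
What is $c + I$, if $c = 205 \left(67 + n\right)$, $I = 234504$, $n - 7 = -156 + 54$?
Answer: $228764$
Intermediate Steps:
$n = -95$ ($n = 7 + \left(-156 + 54\right) = 7 - 102 = -95$)
$c = -5740$ ($c = 205 \left(67 - 95\right) = 205 \left(-28\right) = -5740$)
$c + I = -5740 + 234504 = 228764$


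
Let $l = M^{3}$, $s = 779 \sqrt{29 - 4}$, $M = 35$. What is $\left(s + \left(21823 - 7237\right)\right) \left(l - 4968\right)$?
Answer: $700559267$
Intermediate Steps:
$s = 3895$ ($s = 779 \sqrt{25} = 779 \cdot 5 = 3895$)
$l = 42875$ ($l = 35^{3} = 42875$)
$\left(s + \left(21823 - 7237\right)\right) \left(l - 4968\right) = \left(3895 + \left(21823 - 7237\right)\right) \left(42875 - 4968\right) = \left(3895 + 14586\right) 37907 = 18481 \cdot 37907 = 700559267$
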